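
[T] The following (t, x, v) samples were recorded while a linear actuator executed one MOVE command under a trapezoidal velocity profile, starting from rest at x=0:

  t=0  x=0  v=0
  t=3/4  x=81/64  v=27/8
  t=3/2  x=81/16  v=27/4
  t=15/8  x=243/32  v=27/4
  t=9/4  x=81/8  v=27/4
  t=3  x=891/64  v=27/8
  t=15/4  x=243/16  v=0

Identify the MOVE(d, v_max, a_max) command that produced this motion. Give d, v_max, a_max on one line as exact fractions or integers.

d=243/16 v_max=27/4 a_max=9/2

final state: t=15/4, x=243/16, v=0 → d = 243/16
a_max = (27/8−0)/(3/4−0) = 9/2
max v = 27/4 over t∈[3/2,9/4] → v_max = 27/4
check: 27/4·(3/2+3/4) = 243/16 ✓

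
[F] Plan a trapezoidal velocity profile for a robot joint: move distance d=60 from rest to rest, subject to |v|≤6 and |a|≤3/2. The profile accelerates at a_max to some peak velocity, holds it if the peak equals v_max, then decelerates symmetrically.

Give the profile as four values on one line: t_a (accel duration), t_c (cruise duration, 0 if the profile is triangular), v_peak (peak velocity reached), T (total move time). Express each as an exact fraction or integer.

t_a=4 t_c=6 v_peak=6 T=14

(v_max)²/a_max = 6²/(3/2) = 24
60 ≥ 24 ⇒ cruise phase
t_a = 6/(3/2) = 4; v_peak = 6
d_cruise = 60 − 24 = 36; t_c = 36/6 = 6
T = 2·4 + 6 = 14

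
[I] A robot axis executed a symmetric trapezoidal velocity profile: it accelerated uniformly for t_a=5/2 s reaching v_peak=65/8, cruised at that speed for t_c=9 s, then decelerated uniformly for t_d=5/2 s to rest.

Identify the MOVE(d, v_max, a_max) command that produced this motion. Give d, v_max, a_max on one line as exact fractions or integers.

d=1495/16 v_max=65/8 a_max=13/4

a_max = (65/8)/(5/2) = 13/4
d_a = ½·65/8·5/2 = 325/32; d_c = 65/8·9 = 585/8
d = 2·325/32 + 585/8 = 1495/16
t_c = 9 > 0 → v_max = v_peak = 65/8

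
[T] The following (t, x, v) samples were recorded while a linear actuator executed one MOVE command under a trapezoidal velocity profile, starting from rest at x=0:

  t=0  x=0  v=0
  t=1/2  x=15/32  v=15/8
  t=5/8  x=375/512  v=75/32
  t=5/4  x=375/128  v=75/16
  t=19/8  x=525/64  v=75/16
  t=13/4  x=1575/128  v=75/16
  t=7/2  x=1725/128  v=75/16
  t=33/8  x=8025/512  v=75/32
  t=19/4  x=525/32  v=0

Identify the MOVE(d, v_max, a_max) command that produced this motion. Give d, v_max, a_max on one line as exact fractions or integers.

d=525/32 v_max=75/16 a_max=15/4

final state: t=19/4, x=525/32, v=0 → d = 525/32
a_max = (15/8−0)/(1/2−0) = 15/4
max v = 75/16 over t∈[5/4,7/2] → v_max = 75/16
check: 75/16·(5/4+9/4) = 525/32 ✓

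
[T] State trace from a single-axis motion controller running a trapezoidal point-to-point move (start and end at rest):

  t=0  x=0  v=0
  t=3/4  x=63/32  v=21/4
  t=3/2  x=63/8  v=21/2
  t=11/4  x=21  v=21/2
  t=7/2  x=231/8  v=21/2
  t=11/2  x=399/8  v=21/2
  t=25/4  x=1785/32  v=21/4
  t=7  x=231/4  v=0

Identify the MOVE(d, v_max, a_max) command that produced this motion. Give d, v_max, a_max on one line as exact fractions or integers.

final state: t=7, x=231/4, v=0 → d = 231/4
a_max = (21/4−0)/(3/4−0) = 7
max v = 21/2 over t∈[3/2,11/2] → v_max = 21/2
check: 21/2·(3/2+4) = 231/4 ✓

d=231/4 v_max=21/2 a_max=7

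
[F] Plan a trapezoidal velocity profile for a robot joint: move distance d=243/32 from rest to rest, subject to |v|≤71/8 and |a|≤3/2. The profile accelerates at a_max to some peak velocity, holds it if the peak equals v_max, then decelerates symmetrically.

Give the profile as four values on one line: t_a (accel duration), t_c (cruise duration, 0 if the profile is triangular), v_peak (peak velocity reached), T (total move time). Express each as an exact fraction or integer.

v_max²/a_max = (71/8)²/(3/2) = 5041/96
243/32 < 5041/96 → triangular
v_peak = √(243/32·3/2) = √(729/64) = 27/8
t_a = (27/8)/(3/2) = 9/4; t_c = 0
T = 2·9/4 = 9/2

t_a=9/4 t_c=0 v_peak=27/8 T=9/2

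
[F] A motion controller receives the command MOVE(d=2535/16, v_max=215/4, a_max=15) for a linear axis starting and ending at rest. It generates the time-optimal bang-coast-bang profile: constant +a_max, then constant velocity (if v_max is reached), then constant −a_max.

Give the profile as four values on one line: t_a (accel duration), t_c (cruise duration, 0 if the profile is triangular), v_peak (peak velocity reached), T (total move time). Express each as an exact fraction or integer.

t_a=13/4 t_c=0 v_peak=195/4 T=13/2

vₘ²/aₘ = (215/4)²/15 = 9245/48
2535/16 < 9245/48 → triangular
v_peak = √(2535/16·15) = √(38025/16) = 195/4
t_a = (195/4)/15 = 13/4; t_c = 0
T = 2·13/4 = 13/2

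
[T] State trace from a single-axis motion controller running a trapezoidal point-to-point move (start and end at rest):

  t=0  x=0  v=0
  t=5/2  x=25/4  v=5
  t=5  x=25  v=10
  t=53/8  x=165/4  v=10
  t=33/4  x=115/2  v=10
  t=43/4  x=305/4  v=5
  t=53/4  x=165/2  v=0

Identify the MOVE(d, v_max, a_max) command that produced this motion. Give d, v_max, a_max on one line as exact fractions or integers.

d=165/2 v_max=10 a_max=2

final state: t=53/4, x=165/2, v=0 → d = 165/2
a_max = (5−0)/(5/2−0) = 2
max v = 10 over t∈[5,33/4] → v_max = 10
check: 10·(5+13/4) = 165/2 ✓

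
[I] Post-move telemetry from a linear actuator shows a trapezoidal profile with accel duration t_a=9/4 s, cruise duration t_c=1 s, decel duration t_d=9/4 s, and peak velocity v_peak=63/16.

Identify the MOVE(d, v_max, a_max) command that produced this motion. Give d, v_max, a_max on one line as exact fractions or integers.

d=819/64 v_max=63/16 a_max=7/4

a_max = (63/16)/(9/4) = 7/4
d_a = ½·63/16·9/4 = 567/128; d_c = 63/16·1 = 63/16
d = 2·567/128 + 63/16 = 819/64
t_c = 1 > 0 → v_max = v_peak = 63/16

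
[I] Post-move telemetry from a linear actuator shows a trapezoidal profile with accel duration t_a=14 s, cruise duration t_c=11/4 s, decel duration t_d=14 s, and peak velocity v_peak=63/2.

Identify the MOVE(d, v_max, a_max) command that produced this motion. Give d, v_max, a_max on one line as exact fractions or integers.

a_max = (63/2)/14 = 9/4
d_a = ½·63/2·14 = 441/2; d_c = 63/2·11/4 = 693/8
d = 2·441/2 + 693/8 = 4221/8
t_c = 11/4 > 0 → v_max = v_peak = 63/2

d=4221/8 v_max=63/2 a_max=9/4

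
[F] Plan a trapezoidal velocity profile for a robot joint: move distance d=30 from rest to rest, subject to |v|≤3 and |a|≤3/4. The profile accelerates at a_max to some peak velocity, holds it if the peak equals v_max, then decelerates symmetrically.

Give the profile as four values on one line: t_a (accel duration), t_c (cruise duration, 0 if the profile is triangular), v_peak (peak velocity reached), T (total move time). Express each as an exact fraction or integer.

t_a=4 t_c=6 v_peak=3 T=14

v_max²/a_max = 3²/(3/4) = 12
30 ≥ 12 so v_max reached
t_a = 3/(3/4) = 4; v_peak = 3
d_cruise = 30 − 12 = 18; t_c = 18/3 = 6
T = 2·4 + 6 = 14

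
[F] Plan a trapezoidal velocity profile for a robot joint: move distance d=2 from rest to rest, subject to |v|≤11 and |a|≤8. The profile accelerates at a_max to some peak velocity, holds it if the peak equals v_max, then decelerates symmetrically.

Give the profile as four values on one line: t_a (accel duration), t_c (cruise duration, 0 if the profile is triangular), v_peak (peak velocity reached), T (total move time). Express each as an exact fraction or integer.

(v_max)²/a_max = 11²/8 = 121/8
2 < 121/8 so t_c = 0
v_peak = √(2·8) = √16 = 4
t_a = 4/8 = 1/2; t_c = 0
T = 2·1/2 = 1

t_a=1/2 t_c=0 v_peak=4 T=1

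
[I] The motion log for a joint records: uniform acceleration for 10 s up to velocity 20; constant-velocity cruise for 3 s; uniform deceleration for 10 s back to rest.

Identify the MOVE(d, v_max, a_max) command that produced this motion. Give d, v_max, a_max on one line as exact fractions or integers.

d=260 v_max=20 a_max=2

a_max = 20/10 = 2
d_a = ½·20·10 = 100; d_c = 20·3 = 60
d = 2·100 + 60 = 260
t_c = 3 > 0 ⇒ limit active, v_max = 20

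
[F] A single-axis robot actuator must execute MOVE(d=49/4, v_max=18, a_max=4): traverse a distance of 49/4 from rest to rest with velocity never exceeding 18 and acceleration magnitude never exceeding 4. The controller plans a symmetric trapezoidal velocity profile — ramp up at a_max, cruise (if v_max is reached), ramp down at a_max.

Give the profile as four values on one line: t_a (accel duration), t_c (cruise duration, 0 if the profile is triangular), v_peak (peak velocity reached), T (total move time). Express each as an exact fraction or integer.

t_a=7/4 t_c=0 v_peak=7 T=7/2

(v_max)²/a_max = 18²/4 = 81
49/4 < 81 ⇒ no cruise
v_peak = √(49/4·4) = √49 = 7
t_a = 7/4; t_c = 0
T = 2·7/4 = 7/2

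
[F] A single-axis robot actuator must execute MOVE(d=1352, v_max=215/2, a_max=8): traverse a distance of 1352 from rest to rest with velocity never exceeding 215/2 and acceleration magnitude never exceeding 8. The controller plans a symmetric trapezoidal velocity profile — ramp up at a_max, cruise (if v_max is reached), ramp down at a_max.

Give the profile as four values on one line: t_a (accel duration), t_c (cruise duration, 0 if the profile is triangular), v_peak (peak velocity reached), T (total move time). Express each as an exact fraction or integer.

v_max²/a_max = (215/2)²/8 = 46225/32
1352 < 46225/32 → triangular
v_peak = √(1352·8) = √10816 = 104
t_a = 104/8 = 13; t_c = 0
T = 2·13 = 26

t_a=13 t_c=0 v_peak=104 T=26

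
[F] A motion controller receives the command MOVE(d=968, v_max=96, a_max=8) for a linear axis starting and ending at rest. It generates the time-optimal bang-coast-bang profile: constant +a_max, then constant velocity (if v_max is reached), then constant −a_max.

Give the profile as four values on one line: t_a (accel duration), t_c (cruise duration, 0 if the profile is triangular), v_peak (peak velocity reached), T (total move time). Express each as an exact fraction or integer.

t_a=11 t_c=0 v_peak=88 T=22

vₘ²/aₘ = 96²/8 = 1152
968 < 1152 → triangular
v_peak = √(968·8) = √7744 = 88
t_a = 88/8 = 11; t_c = 0
T = 2·11 = 22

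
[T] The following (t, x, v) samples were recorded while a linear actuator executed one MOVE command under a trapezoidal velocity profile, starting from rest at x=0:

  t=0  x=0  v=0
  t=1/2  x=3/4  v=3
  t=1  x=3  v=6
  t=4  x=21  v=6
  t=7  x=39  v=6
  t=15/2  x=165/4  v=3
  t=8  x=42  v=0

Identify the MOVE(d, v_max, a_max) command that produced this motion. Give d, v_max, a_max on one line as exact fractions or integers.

d=42 v_max=6 a_max=6

final state: t=8, x=42, v=0 → d = 42
a_max = (3−0)/(1/2−0) = 6
max v = 6 over t∈[1,7] → v_max = 6
check: 6·(1+6) = 42 ✓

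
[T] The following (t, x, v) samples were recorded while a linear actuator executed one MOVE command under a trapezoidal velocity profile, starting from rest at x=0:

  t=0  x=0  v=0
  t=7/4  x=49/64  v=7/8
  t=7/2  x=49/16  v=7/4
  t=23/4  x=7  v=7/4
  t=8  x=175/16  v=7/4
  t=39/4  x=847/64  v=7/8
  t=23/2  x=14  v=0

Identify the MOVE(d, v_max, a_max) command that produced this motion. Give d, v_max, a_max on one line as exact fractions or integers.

d=14 v_max=7/4 a_max=1/2

final state: t=23/2, x=14, v=0 → d = 14
a_max = (7/8−0)/(7/4−0) = 1/2
max v = 7/4 over t∈[7/2,8] → v_max = 7/4
check: 7/4·(7/2+9/2) = 14 ✓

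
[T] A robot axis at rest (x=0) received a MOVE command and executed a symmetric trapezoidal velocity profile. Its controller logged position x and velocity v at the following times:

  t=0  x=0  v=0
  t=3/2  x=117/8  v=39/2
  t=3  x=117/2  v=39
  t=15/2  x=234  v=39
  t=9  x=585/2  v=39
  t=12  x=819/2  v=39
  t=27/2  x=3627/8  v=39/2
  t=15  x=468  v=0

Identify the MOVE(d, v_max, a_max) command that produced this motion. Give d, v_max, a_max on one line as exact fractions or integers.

d=468 v_max=39 a_max=13

final state: t=15, x=468, v=0 → d = 468
a_max = (39/2−0)/(3/2−0) = 13
max v = 39 over t∈[3,12] → v_max = 39
check: 39·(3+9) = 468 ✓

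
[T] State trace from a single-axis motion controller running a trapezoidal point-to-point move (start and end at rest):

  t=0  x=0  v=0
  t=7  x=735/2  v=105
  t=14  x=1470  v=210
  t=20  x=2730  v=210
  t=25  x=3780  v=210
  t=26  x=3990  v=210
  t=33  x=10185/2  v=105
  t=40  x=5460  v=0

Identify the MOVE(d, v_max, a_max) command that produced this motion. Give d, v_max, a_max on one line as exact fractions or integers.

d=5460 v_max=210 a_max=15

final state: t=40, x=5460, v=0 → d = 5460
a_max = (105−0)/(7−0) = 15
max v = 210 over t∈[14,26] → v_max = 210
check: 210·(14+12) = 5460 ✓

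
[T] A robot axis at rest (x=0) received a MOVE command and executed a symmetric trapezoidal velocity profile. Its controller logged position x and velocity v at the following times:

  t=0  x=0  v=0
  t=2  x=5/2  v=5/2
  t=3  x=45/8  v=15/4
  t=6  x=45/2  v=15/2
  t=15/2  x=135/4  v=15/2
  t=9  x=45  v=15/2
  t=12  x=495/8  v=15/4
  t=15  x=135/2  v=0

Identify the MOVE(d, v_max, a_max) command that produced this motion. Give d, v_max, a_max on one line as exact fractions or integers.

d=135/2 v_max=15/2 a_max=5/4

final state: t=15, x=135/2, v=0 → d = 135/2
a_max = (5/2−0)/(2−0) = 5/4
max v = 15/2 over t∈[6,9] → v_max = 15/2
check: 15/2·(6+3) = 135/2 ✓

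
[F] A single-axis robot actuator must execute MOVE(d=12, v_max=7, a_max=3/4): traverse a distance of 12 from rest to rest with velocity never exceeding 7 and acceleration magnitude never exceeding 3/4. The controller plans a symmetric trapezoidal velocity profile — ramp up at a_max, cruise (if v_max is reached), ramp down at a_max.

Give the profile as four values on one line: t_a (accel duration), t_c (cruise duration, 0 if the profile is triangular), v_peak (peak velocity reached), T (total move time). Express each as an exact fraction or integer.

(v_max)²/a_max = 7²/(3/4) = 196/3
12 < 196/3 ⇒ no cruise
v_peak = √(12·3/4) = √9 = 3
t_a = 3/(3/4) = 4; t_c = 0
T = 2·4 = 8

t_a=4 t_c=0 v_peak=3 T=8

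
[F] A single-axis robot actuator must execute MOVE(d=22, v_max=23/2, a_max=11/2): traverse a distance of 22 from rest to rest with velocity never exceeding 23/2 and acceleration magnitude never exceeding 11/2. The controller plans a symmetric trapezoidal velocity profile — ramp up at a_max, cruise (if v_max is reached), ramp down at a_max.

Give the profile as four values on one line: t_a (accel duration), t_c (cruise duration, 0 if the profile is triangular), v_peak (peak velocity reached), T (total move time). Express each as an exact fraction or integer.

v_max²/a_max = (23/2)²/(11/2) = 529/22
22 < 529/22 → triangular
v_peak = √(22·11/2) = √121 = 11
t_a = 11/(11/2) = 2; t_c = 0
T = 2·2 = 4

t_a=2 t_c=0 v_peak=11 T=4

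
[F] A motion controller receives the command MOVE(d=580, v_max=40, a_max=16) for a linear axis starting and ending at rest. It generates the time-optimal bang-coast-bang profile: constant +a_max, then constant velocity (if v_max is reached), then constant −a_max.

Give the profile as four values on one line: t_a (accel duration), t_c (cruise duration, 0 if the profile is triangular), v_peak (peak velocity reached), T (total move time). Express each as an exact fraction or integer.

t_a=5/2 t_c=12 v_peak=40 T=17

v_max²/a_max = 40²/16 = 100
580 ≥ 100 ⇒ cruise phase
t_a = 40/16 = 5/2; v_peak = 40
d_cruise = 580 − 100 = 480; t_c = 480/40 = 12
T = 2·5/2 + 12 = 17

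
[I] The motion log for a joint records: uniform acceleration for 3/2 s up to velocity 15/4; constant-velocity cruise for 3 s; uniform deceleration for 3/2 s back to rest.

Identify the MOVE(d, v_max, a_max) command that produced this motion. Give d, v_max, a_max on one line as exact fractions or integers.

a_max = (15/4)/(3/2) = 5/2
d_a = ½·15/4·3/2 = 45/16; d_c = 15/4·3 = 45/4
d = 2·45/16 + 45/4 = 135/8
t_c = 3 > 0 ⇒ limit active, v_max = 15/4

d=135/8 v_max=15/4 a_max=5/2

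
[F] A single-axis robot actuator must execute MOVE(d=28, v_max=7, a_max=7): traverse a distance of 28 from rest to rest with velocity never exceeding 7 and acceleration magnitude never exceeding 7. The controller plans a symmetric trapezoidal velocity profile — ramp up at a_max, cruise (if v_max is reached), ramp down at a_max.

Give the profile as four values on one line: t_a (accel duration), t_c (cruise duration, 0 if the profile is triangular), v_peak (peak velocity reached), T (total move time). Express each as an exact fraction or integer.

t_a=1 t_c=3 v_peak=7 T=5

vₘ²/aₘ = 7²/7 = 7
28 ≥ 7 so v_max reached
t_a = 7/7 = 1; v_peak = 7
d_cruise = 28 − 7 = 21; t_c = 21/7 = 3
T = 2·1 + 3 = 5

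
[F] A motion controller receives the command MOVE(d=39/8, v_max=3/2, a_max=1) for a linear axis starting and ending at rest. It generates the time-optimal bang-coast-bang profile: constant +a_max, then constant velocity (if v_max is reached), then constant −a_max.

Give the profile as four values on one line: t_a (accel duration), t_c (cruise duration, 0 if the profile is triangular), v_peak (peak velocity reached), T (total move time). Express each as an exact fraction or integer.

(v_max)²/a_max = (3/2)²/1 = 9/4
39/8 ≥ 9/4 → trapezoidal
t_a = (3/2)/1 = 3/2; v_peak = 3/2
d_cruise = 39/8 − 9/4 = 21/8; t_c = (21/8)/(3/2) = 7/4
T = 2·3/2 + 7/4 = 19/4

t_a=3/2 t_c=7/4 v_peak=3/2 T=19/4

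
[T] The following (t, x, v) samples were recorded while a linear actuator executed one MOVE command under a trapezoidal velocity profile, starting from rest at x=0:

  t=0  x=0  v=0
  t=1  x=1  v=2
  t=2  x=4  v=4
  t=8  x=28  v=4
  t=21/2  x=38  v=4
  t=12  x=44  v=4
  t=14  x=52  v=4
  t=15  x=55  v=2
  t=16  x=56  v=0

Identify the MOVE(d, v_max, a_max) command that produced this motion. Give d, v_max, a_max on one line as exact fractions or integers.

final state: t=16, x=56, v=0 → d = 56
a_max = (2−0)/(1−0) = 2
max v = 4 over t∈[2,14] → v_max = 4
check: 4·(2+12) = 56 ✓

d=56 v_max=4 a_max=2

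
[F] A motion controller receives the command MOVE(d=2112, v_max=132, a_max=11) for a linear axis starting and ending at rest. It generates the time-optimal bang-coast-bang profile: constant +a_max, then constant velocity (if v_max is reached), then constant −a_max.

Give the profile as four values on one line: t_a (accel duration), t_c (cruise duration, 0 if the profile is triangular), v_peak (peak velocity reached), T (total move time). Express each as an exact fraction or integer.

vₘ²/aₘ = 132²/11 = 1584
2112 ≥ 1584 so v_max reached
t_a = 132/11 = 12; v_peak = 132
d_cruise = 2112 − 1584 = 528; t_c = 528/132 = 4
T = 2·12 + 4 = 28

t_a=12 t_c=4 v_peak=132 T=28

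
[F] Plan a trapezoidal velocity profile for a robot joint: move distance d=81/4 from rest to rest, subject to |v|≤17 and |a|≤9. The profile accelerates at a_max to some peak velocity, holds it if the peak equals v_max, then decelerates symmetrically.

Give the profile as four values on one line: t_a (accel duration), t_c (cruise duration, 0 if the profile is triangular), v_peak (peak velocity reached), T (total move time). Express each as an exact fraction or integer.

t_a=3/2 t_c=0 v_peak=27/2 T=3

v_max²/a_max = 17²/9 = 289/9
81/4 < 289/9 → triangular
v_peak = √(81/4·9) = √(729/4) = 27/2
t_a = (27/2)/9 = 3/2; t_c = 0
T = 2·3/2 = 3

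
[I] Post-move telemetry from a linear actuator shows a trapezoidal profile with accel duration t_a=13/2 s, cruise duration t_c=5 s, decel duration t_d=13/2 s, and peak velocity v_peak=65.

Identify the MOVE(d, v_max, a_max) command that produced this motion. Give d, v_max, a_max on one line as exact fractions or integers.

d=1495/2 v_max=65 a_max=10

a_max = 65/(13/2) = 10
d_a = ½·65·13/2 = 845/4; d_c = 65·5 = 325
d = 2·845/4 + 325 = 1495/2
t_c = 5 > 0 so v_max = 65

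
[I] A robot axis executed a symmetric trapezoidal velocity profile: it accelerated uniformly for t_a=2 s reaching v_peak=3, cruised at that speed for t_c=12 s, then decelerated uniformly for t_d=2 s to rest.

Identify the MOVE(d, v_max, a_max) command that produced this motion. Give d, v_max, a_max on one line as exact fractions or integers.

a_max = 3/2
d_a = ½·3·2 = 3; d_c = 3·12 = 36
d = 2·3 + 36 = 42
t_c = 12 > 0 so v_max = 3

d=42 v_max=3 a_max=3/2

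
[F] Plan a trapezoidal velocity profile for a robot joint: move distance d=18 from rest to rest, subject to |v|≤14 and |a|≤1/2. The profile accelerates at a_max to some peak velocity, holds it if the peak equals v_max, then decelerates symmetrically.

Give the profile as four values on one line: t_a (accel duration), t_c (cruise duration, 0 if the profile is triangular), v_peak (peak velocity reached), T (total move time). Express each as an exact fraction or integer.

t_a=6 t_c=0 v_peak=3 T=12

vₘ²/aₘ = 14²/(1/2) = 392
18 < 392 ⇒ no cruise
v_peak = √(18·1/2) = √9 = 3
t_a = 3/(1/2) = 6; t_c = 0
T = 2·6 = 12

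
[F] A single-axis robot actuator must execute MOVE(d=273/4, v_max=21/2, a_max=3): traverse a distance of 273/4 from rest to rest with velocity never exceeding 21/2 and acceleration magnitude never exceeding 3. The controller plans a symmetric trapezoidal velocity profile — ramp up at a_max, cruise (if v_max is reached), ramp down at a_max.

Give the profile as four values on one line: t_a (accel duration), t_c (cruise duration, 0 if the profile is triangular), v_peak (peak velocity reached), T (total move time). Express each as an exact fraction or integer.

v_max²/a_max = (21/2)²/3 = 147/4
273/4 ≥ 147/4 so v_max reached
t_a = (21/2)/3 = 7/2; v_peak = 21/2
d_cruise = 273/4 − 147/4 = 63/2; t_c = (63/2)/(21/2) = 3
T = 2·7/2 + 3 = 10

t_a=7/2 t_c=3 v_peak=21/2 T=10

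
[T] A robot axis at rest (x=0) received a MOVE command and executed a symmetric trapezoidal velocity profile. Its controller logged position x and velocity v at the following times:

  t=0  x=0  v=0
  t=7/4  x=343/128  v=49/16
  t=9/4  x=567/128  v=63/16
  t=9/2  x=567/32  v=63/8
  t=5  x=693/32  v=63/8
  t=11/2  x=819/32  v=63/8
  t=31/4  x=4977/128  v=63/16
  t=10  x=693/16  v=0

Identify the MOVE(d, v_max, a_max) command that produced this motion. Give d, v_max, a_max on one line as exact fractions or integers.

final state: t=10, x=693/16, v=0 → d = 693/16
a_max = (49/16−0)/(7/4−0) = 7/4
max v = 63/8 over t∈[9/2,11/2] → v_max = 63/8
check: 63/8·(9/2+1) = 693/16 ✓

d=693/16 v_max=63/8 a_max=7/4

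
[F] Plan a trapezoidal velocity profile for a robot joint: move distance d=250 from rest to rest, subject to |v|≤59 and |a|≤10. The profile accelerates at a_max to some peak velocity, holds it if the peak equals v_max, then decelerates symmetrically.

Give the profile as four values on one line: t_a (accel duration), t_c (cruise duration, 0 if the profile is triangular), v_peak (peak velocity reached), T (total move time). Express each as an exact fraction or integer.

t_a=5 t_c=0 v_peak=50 T=10

(v_max)²/a_max = 59²/10 = 3481/10
250 < 3481/10 → triangular
v_peak = √(250·10) = √2500 = 50
t_a = 50/10 = 5; t_c = 0
T = 2·5 = 10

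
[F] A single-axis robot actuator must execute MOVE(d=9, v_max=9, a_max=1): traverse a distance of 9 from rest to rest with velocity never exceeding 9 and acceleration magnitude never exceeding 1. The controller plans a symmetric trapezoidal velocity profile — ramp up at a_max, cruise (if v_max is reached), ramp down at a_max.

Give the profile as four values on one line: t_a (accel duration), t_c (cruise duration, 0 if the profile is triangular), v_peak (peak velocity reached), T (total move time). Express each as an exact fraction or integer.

v_max²/a_max = 9²/1 = 81
9 < 81 so t_c = 0
v_peak = √(9·1) = √9 = 3
t_a = 3/1 = 3; t_c = 0
T = 2·3 = 6

t_a=3 t_c=0 v_peak=3 T=6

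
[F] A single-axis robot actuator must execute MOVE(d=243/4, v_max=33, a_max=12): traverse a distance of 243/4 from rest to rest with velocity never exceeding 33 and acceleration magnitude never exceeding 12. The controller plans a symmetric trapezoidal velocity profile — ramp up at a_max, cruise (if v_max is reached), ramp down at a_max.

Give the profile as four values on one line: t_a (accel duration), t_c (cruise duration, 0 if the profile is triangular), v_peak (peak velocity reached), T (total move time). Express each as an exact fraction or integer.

v_max²/a_max = 33²/12 = 363/4
243/4 < 363/4 ⇒ no cruise
v_peak = √(243/4·12) = √729 = 27
t_a = 27/12 = 9/4; t_c = 0
T = 2·9/4 = 9/2

t_a=9/4 t_c=0 v_peak=27 T=9/2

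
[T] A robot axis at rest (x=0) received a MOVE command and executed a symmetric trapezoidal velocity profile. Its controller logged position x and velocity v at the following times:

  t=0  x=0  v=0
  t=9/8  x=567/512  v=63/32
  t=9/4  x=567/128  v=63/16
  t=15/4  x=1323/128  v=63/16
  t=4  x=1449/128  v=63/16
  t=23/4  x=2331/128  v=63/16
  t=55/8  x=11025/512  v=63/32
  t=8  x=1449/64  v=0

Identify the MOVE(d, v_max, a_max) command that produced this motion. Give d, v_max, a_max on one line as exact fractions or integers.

d=1449/64 v_max=63/16 a_max=7/4

final state: t=8, x=1449/64, v=0 → d = 1449/64
a_max = (63/32−0)/(9/8−0) = 7/4
max v = 63/16 over t∈[9/4,23/4] → v_max = 63/16
check: 63/16·(9/4+7/2) = 1449/64 ✓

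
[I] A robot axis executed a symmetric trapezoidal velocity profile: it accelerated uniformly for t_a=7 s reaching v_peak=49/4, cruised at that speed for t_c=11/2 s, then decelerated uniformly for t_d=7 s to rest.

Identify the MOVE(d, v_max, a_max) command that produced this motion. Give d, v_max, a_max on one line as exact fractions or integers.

d=1225/8 v_max=49/4 a_max=7/4

a_max = (49/4)/7 = 7/4
d_a = ½·49/4·7 = 343/8; d_c = 49/4·11/2 = 539/8
d = 2·343/8 + 539/8 = 1225/8
t_c = 11/2 > 0 → v_max = v_peak = 49/4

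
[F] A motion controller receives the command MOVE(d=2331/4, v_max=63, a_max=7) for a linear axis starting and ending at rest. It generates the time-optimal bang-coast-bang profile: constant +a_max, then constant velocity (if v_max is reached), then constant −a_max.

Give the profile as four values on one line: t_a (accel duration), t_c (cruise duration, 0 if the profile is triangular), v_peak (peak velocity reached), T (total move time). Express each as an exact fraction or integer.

t_a=9 t_c=1/4 v_peak=63 T=73/4

vₘ²/aₘ = 63²/7 = 567
2331/4 ≥ 567 so v_max reached
t_a = 63/7 = 9; v_peak = 63
d_cruise = 2331/4 − 567 = 63/4; t_c = (63/4)/63 = 1/4
T = 2·9 + 1/4 = 73/4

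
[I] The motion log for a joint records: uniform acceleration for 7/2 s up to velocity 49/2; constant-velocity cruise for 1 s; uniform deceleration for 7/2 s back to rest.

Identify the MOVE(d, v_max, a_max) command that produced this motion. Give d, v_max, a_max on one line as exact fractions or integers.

a_max = (49/2)/(7/2) = 7
d_a = ½·49/2·7/2 = 343/8; d_c = 49/2·1 = 49/2
d = 2·343/8 + 49/2 = 441/4
t_c = 1 > 0 → v_max = v_peak = 49/2

d=441/4 v_max=49/2 a_max=7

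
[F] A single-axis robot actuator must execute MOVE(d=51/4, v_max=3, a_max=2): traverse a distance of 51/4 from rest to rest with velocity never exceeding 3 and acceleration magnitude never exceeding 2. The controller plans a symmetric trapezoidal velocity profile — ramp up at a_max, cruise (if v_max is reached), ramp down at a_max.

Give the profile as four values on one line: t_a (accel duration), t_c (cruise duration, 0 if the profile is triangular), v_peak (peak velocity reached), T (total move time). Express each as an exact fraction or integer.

t_a=3/2 t_c=11/4 v_peak=3 T=23/4

(v_max)²/a_max = 3²/2 = 9/2
51/4 ≥ 9/2 → trapezoidal
t_a = 3/2; v_peak = 3
d_cruise = 51/4 − 9/2 = 33/4; t_c = (33/4)/3 = 11/4
T = 2·3/2 + 11/4 = 23/4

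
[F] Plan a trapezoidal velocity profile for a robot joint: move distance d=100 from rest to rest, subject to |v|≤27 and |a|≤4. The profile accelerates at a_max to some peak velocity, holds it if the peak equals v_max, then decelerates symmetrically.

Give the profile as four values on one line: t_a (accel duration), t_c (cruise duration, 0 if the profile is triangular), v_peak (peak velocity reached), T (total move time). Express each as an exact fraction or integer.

t_a=5 t_c=0 v_peak=20 T=10

v_max²/a_max = 27²/4 = 729/4
100 < 729/4 ⇒ no cruise
v_peak = √(100·4) = √400 = 20
t_a = 20/4 = 5; t_c = 0
T = 2·5 = 10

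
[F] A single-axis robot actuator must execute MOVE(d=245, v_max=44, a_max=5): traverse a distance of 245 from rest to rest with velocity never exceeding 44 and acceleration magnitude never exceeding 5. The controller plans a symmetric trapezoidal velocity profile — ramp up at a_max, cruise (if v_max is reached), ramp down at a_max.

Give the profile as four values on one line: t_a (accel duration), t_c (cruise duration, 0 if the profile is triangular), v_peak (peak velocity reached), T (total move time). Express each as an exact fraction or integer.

v_max²/a_max = 44²/5 = 1936/5
245 < 1936/5 so t_c = 0
v_peak = √(245·5) = √1225 = 35
t_a = 35/5 = 7; t_c = 0
T = 2·7 = 14

t_a=7 t_c=0 v_peak=35 T=14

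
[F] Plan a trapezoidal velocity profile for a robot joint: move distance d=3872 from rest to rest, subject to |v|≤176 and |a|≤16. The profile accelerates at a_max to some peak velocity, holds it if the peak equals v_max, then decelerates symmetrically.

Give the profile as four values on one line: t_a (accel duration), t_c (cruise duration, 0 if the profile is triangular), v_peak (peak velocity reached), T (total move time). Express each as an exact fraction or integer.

v_max²/a_max = 176²/16 = 1936
3872 ≥ 1936 so v_max reached
t_a = 176/16 = 11; v_peak = 176
d_cruise = 3872 − 1936 = 1936; t_c = 1936/176 = 11
T = 2·11 + 11 = 33

t_a=11 t_c=11 v_peak=176 T=33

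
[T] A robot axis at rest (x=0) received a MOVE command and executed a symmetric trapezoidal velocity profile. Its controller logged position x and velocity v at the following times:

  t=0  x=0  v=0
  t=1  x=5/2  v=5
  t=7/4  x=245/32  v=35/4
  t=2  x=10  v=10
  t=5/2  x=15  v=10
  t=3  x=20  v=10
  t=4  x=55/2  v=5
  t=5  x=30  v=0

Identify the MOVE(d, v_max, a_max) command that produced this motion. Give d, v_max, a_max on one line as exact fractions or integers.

final state: t=5, x=30, v=0 → d = 30
a_max = (5−0)/(1−0) = 5
max v = 10 over t∈[2,3] → v_max = 10
check: 10·(2+1) = 30 ✓

d=30 v_max=10 a_max=5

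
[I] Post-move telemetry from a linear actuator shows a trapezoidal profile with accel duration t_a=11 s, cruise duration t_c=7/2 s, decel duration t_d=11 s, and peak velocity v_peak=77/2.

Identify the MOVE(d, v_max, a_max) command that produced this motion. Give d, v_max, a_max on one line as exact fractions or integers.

d=2233/4 v_max=77/2 a_max=7/2

a_max = (77/2)/11 = 7/2
d_a = ½·77/2·11 = 847/4; d_c = 77/2·7/2 = 539/4
d = 2·847/4 + 539/4 = 2233/4
t_c = 7/2 > 0 ⇒ limit active, v_max = 77/2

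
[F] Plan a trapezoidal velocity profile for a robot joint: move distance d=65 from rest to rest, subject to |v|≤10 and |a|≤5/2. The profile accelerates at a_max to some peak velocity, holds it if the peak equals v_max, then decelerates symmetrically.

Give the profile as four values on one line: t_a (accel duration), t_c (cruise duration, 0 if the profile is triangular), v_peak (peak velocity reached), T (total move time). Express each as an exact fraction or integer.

v_max²/a_max = 10²/(5/2) = 40
65 ≥ 40 so v_max reached
t_a = 10/(5/2) = 4; v_peak = 10
d_cruise = 65 − 40 = 25; t_c = 25/10 = 5/2
T = 2·4 + 5/2 = 21/2

t_a=4 t_c=5/2 v_peak=10 T=21/2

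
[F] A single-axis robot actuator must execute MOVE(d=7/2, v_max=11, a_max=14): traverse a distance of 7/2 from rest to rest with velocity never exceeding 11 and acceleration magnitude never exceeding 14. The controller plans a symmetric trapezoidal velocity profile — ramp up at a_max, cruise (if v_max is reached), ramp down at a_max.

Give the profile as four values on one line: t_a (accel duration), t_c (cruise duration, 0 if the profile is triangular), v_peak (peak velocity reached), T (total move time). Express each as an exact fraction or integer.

t_a=1/2 t_c=0 v_peak=7 T=1

vₘ²/aₘ = 11²/14 = 121/14
7/2 < 121/14 → triangular
v_peak = √(7/2·14) = √49 = 7
t_a = 7/14 = 1/2; t_c = 0
T = 2·1/2 = 1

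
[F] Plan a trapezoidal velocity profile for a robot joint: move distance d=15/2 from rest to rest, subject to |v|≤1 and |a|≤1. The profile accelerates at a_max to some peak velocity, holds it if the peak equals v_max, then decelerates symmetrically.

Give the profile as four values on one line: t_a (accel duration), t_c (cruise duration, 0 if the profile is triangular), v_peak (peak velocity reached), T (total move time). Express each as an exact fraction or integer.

(v_max)²/a_max = 1²/1 = 1
15/2 ≥ 1 → trapezoidal
t_a = 1/1 = 1; v_peak = 1
d_cruise = 15/2 − 1 = 13/2; t_c = (13/2)/1 = 13/2
T = 2·1 + 13/2 = 17/2

t_a=1 t_c=13/2 v_peak=1 T=17/2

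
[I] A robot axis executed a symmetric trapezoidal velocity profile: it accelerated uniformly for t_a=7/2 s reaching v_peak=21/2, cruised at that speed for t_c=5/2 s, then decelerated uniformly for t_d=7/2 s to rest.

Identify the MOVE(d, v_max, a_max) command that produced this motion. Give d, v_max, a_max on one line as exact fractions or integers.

d=63 v_max=21/2 a_max=3

a_max = (21/2)/(7/2) = 3
d_a = ½·21/2·7/2 = 147/8; d_c = 21/2·5/2 = 105/4
d = 2·147/8 + 105/4 = 63
t_c = 5/2 > 0 so v_max = 21/2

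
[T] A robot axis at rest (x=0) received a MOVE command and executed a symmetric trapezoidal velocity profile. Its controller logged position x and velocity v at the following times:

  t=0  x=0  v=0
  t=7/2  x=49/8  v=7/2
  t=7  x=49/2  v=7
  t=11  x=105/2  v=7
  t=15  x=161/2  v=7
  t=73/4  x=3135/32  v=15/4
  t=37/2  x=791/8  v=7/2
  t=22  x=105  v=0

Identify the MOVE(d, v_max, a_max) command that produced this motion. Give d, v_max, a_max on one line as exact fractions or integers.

final state: t=22, x=105, v=0 → d = 105
a_max = (7/2−0)/(7/2−0) = 1
max v = 7 over t∈[7,15] → v_max = 7
check: 7·(7+8) = 105 ✓

d=105 v_max=7 a_max=1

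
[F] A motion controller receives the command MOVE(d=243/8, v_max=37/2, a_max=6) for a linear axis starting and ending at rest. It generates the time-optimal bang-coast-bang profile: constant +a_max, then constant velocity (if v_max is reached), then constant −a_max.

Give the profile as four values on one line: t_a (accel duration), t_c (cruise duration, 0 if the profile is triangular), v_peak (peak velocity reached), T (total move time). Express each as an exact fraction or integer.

t_a=9/4 t_c=0 v_peak=27/2 T=9/2

(v_max)²/a_max = (37/2)²/6 = 1369/24
243/8 < 1369/24 ⇒ no cruise
v_peak = √(243/8·6) = √(729/4) = 27/2
t_a = (27/2)/6 = 9/4; t_c = 0
T = 2·9/4 = 9/2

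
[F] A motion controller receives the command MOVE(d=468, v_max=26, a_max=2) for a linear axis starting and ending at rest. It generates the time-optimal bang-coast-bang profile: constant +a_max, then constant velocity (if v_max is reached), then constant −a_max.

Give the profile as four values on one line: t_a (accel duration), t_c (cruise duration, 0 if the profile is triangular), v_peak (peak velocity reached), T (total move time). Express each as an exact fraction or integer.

t_a=13 t_c=5 v_peak=26 T=31

vₘ²/aₘ = 26²/2 = 338
468 ≥ 338 so v_max reached
t_a = 26/2 = 13; v_peak = 26
d_cruise = 468 − 338 = 130; t_c = 130/26 = 5
T = 2·13 + 5 = 31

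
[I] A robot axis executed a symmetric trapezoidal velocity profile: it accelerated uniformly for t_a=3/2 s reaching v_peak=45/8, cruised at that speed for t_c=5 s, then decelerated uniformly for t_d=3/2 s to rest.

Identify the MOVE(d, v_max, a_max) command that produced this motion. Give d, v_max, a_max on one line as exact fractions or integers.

d=585/16 v_max=45/8 a_max=15/4

a_max = (45/8)/(3/2) = 15/4
d_a = ½·45/8·3/2 = 135/32; d_c = 45/8·5 = 225/8
d = 2·135/32 + 225/8 = 585/16
t_c = 5 > 0 so v_max = 45/8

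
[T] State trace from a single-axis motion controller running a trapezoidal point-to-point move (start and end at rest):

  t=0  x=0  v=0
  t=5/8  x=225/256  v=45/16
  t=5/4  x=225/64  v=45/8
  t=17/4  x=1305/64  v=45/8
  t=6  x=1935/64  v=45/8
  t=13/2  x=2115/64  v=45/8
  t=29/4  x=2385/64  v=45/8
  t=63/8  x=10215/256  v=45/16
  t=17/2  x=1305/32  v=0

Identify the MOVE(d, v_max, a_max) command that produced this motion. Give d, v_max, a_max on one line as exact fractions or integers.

final state: t=17/2, x=1305/32, v=0 → d = 1305/32
a_max = (45/16−0)/(5/8−0) = 9/2
max v = 45/8 over t∈[5/4,29/4] → v_max = 45/8
check: 45/8·(5/4+6) = 1305/32 ✓

d=1305/32 v_max=45/8 a_max=9/2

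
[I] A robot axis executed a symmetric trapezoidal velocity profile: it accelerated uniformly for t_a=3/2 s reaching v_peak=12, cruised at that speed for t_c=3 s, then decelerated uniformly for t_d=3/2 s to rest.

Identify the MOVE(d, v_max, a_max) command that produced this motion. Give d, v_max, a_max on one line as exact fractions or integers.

a_max = 12/(3/2) = 8
d_a = ½·12·3/2 = 9; d_c = 12·3 = 36
d = 2·9 + 36 = 54
t_c = 3 > 0 → v_max = v_peak = 12

d=54 v_max=12 a_max=8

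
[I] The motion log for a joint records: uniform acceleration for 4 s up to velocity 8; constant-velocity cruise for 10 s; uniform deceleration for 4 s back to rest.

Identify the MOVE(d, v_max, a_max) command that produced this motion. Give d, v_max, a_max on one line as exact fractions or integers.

a_max = 8/4 = 2
d_a = ½·8·4 = 16; d_c = 8·10 = 80
d = 2·16 + 80 = 112
t_c = 10 > 0 so v_max = 8

d=112 v_max=8 a_max=2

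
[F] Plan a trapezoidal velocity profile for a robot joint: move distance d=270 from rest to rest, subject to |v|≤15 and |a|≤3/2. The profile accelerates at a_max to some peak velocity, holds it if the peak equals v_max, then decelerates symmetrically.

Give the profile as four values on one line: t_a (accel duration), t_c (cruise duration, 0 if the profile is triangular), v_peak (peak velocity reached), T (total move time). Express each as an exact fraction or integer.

t_a=10 t_c=8 v_peak=15 T=28

(v_max)²/a_max = 15²/(3/2) = 150
270 ≥ 150 → trapezoidal
t_a = 15/(3/2) = 10; v_peak = 15
d_cruise = 270 − 150 = 120; t_c = 120/15 = 8
T = 2·10 + 8 = 28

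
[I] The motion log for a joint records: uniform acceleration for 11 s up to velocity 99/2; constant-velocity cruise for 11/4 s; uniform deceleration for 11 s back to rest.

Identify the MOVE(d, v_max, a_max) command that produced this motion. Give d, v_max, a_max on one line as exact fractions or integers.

a_max = (99/2)/11 = 9/2
d_a = ½·99/2·11 = 1089/4; d_c = 99/2·11/4 = 1089/8
d = 2·1089/4 + 1089/8 = 5445/8
t_c = 11/4 > 0 ⇒ limit active, v_max = 99/2

d=5445/8 v_max=99/2 a_max=9/2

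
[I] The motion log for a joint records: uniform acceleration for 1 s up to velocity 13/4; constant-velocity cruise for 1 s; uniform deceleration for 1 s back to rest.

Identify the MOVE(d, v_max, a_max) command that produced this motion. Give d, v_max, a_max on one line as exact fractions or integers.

a_max = (13/4)/1 = 13/4
d_a = ½·13/4·1 = 13/8; d_c = 13/4·1 = 13/4
d = 2·13/8 + 13/4 = 13/2
t_c = 1 > 0 ⇒ limit active, v_max = 13/4

d=13/2 v_max=13/4 a_max=13/4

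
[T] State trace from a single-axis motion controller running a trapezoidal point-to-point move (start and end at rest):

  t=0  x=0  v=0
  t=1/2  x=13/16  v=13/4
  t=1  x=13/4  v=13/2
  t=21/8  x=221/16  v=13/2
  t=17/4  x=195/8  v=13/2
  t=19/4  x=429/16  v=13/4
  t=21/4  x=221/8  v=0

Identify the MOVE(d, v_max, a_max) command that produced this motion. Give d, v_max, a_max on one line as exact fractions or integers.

d=221/8 v_max=13/2 a_max=13/2

final state: t=21/4, x=221/8, v=0 → d = 221/8
a_max = (13/4−0)/(1/2−0) = 13/2
max v = 13/2 over t∈[1,17/4] → v_max = 13/2
check: 13/2·(1+13/4) = 221/8 ✓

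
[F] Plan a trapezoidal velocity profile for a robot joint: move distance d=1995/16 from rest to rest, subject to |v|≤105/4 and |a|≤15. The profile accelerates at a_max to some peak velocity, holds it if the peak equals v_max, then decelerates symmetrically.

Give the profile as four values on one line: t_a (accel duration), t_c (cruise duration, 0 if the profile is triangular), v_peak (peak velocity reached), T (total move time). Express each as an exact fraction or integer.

t_a=7/4 t_c=3 v_peak=105/4 T=13/2

v_max²/a_max = (105/4)²/15 = 735/16
1995/16 ≥ 735/16 so v_max reached
t_a = (105/4)/15 = 7/4; v_peak = 105/4
d_cruise = 1995/16 − 735/16 = 315/4; t_c = (315/4)/(105/4) = 3
T = 2·7/4 + 3 = 13/2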